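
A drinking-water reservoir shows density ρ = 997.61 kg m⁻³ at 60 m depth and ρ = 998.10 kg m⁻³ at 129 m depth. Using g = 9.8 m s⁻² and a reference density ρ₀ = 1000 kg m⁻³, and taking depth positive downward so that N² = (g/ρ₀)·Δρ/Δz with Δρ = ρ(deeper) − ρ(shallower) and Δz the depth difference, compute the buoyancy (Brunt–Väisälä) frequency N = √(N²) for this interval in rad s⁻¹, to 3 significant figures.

8.34 × 10⁻³ rad s⁻¹

Δρ = 998.10 − 997.61 = 0.49 kg m⁻³ over Δz = 129 − 60 = 69 m.
N² = (9.8/1000) × (0.49/69) = 6.9594 × 10⁻⁵ s⁻².
N = √(6.9594 × 10⁻⁵) = 8.3423 × 10⁻³ rad s⁻¹ ≈ 8.34 × 10⁻³ rad s⁻¹.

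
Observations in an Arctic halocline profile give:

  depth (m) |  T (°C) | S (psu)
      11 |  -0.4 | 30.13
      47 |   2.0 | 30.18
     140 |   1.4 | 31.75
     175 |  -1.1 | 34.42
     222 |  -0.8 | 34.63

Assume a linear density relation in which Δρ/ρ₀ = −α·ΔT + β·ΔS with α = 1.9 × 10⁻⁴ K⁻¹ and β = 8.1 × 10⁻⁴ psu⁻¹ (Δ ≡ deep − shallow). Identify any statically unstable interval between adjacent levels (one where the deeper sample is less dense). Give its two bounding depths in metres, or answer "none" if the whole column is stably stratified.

Evaluate Δρ/ρ₀ = −αΔT + βΔS across each adjacent pair:
  11–47 m: −αΔT+βΔS = −(1.9 × 10⁻⁴)(+2.4)+(8.1 × 10⁻⁴)(+0.05) = -4.2 × 10⁻⁴ → UNSTABLE
  47–140 m: −αΔT+βΔS = −(1.9 × 10⁻⁴)(-0.6)+(8.1 × 10⁻⁴)(+1.57) = 1.4 × 10⁻³ → stable
  140–175 m: −αΔT+βΔS = −(1.9 × 10⁻⁴)(-2.5)+(8.1 × 10⁻⁴)(+2.67) = 2.6 × 10⁻³ → stable
  175–222 m: −αΔT+βΔS = −(1.9 × 10⁻⁴)(+0.3)+(8.1 × 10⁻⁴)(+0.21) = 1.1 × 10⁻⁴ → stable
The 11–47 m interval has Δρ < 0: lighter water underlies denser water.

11–47 m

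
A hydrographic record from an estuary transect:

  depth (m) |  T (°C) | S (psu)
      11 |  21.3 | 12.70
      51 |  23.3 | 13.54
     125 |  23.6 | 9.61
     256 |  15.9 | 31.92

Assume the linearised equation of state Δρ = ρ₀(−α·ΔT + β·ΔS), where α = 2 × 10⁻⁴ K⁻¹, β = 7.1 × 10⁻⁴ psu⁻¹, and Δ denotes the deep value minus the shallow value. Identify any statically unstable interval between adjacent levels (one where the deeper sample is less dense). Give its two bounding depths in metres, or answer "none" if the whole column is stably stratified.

51–125 m

Evaluate Δρ/ρ₀ = −αΔT + βΔS across each adjacent pair:
  11–51 m: −αΔT+βΔS = −(2 × 10⁻⁴)(+2.0)+(7.1 × 10⁻⁴)(+0.84) = 2.0 × 10⁻⁴ → stable
  51–125 m: −αΔT+βΔS = −(2 × 10⁻⁴)(+0.3)+(7.1 × 10⁻⁴)(-3.93) = -2.9 × 10⁻³ → UNSTABLE
  125–256 m: −αΔT+βΔS = −(2 × 10⁻⁴)(-7.7)+(7.1 × 10⁻⁴)(+22.31) = 0.017 → stable
The 51–125 m interval has Δρ < 0: lighter water underlies denser water.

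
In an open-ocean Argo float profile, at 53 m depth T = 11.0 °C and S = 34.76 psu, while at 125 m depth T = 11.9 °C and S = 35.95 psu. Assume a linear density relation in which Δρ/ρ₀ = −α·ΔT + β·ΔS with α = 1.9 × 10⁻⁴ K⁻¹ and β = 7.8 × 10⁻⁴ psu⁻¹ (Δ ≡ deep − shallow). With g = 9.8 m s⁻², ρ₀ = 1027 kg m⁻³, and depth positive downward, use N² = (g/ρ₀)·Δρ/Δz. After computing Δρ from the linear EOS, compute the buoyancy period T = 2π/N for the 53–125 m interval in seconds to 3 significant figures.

ΔT = +0.9 K, ΔS = +1.19 psu (deep − shallow).
Δρ/ρ₀ = −αΔT + βΔS = -1.71 × 10⁻⁴ + 9.282 × 10⁻⁴ = 7.572 × 10⁻⁴, so Δρ ≈ 0.7776 kg m⁻³.
N² = (g/ρ₀)·Δρ/Δz = g·(Δρ/ρ₀)/Δz = 9.8 × 7.572 × 10⁻⁴ / 72 = 1.0306 × 10⁻⁴ s⁻².
N = √(1.0306 × 10⁻⁴) = 0.010152 rad s⁻¹ → T = 2π/N = 618.91 s ≈ 619 s.

619 s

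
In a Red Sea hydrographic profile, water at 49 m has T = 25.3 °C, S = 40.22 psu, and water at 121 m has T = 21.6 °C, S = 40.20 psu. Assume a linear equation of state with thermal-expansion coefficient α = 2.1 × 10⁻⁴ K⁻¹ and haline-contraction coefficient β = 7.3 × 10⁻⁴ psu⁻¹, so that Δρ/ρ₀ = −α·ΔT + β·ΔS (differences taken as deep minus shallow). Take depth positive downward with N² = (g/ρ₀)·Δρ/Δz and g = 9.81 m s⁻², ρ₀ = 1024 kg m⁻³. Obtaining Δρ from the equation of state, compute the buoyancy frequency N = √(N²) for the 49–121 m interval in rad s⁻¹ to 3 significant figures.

0.0102 rad s⁻¹

ΔT = -3.7 K, ΔS = -0.02 psu (deep − shallow).
Δρ/ρ₀ = −αΔT + βΔS = 7.77 × 10⁻⁴ − 1.46 × 10⁻⁵ = 7.624 × 10⁻⁴, so Δρ ≈ 0.7807 kg m⁻³.
N² = (g/ρ₀)·Δρ/Δz = g·(Δρ/ρ₀)/Δz = 9.81 × 7.624 × 10⁻⁴ / 72 = 1.0388 × 10⁻⁴ s⁻².
N = √(1.0388 × 10⁻⁴) = 0.010192 rad s⁻¹ ≈ 0.0102 rad s⁻¹.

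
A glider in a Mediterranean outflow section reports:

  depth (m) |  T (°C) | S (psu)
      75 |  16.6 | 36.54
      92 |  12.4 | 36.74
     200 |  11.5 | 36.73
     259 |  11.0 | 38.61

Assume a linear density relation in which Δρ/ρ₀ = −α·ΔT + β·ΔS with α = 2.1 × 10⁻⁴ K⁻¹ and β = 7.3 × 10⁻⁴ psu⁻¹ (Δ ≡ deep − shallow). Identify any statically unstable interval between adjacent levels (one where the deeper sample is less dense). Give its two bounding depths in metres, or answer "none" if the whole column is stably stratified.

none

Evaluate Δρ/ρ₀ = −αΔT + βΔS across each adjacent pair:
  75–92 m: −αΔT+βΔS = −(2.1 × 10⁻⁴)(-4.2)+(7.3 × 10⁻⁴)(+0.20) = 1.0 × 10⁻³ → stable
  92–200 m: −αΔT+βΔS = −(2.1 × 10⁻⁴)(-0.9)+(7.3 × 10⁻⁴)(-0.01) = 1.8 × 10⁻⁴ → stable
  200–259 m: −αΔT+βΔS = −(2.1 × 10⁻⁴)(-0.5)+(7.3 × 10⁻⁴)(+1.88) = 1.5 × 10⁻³ → stable
Every interval has Δρ > 0: the column is stably stratified throughout.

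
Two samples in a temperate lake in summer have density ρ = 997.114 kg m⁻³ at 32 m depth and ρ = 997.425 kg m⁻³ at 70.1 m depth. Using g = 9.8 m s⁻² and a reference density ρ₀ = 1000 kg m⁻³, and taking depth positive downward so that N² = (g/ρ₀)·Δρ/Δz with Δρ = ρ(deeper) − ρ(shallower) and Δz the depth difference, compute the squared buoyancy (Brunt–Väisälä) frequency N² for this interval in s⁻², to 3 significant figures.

Δρ = 997.425 − 997.114 = 0.311 kg m⁻³ over Δz = 70.1 − 32 = 38.1 m.
N² = (9.8/1000) × (0.311/38.1) = 7.9995 × 10⁻⁵ s⁻² ≈ 8.00 × 10⁻⁵ s⁻².

8.00 × 10⁻⁵ s⁻²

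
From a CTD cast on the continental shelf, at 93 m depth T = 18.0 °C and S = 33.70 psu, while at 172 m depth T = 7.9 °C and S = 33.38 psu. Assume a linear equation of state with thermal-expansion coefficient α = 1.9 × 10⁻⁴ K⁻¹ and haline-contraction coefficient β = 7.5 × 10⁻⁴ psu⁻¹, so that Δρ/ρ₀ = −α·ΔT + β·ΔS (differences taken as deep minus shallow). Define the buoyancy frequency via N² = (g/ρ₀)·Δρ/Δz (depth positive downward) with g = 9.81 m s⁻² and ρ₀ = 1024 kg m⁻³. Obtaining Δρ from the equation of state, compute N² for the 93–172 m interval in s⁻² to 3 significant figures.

ΔT = -10.1 K, ΔS = -0.32 psu (deep − shallow).
Δρ/ρ₀ = −αΔT + βΔS = 1.919 × 10⁻³ − 2.40 × 10⁻⁴ = 1.679 × 10⁻³, so Δρ ≈ 1.719 kg m⁻³.
N² = (g/ρ₀)·Δρ/Δz = g·(Δρ/ρ₀)/Δz = 9.81 × 1.679 × 10⁻³ / 79 = 2.0849 × 10⁻⁴ s⁻² ≈ 2.08 × 10⁻⁴ s⁻².

2.08 × 10⁻⁴ s⁻²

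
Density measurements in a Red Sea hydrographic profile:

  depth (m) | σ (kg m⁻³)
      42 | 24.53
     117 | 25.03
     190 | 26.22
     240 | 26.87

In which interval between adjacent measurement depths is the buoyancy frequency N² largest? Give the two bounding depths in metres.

117–190 m

Compute the density gradient over each adjacent pair:
  42–117 m: Δρ/Δz = 0.50/75 = 6.7 × 10⁻³ kg m⁻⁴
  117–190 m: Δρ/Δz = 1.19/73 = 0.016 kg m⁻⁴
  190–240 m: Δρ/Δz = 0.65/50 = 0.013 kg m⁻⁴
The largest gradient is in the 117–190 m interval — the pycnocline.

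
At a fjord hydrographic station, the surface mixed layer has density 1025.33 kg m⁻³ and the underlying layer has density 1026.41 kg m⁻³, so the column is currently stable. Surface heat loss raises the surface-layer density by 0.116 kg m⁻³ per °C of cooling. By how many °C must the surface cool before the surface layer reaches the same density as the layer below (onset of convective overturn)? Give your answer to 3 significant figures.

Density deficit of the surface layer: 1026.41 − 1025.33 = 1.08 kg m⁻³.
Required change = 1.08 / 0.116 = 9.31 °C.

9.31 °C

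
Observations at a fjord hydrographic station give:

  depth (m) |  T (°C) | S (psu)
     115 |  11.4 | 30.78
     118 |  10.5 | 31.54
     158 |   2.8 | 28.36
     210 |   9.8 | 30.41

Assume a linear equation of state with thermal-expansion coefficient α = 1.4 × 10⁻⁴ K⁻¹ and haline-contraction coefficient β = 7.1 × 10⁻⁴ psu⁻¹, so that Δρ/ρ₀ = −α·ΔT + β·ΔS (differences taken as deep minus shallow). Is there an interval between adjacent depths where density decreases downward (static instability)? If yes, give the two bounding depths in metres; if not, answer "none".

Evaluate Δρ/ρ₀ = −αΔT + βΔS across each adjacent pair:
  115–118 m: −αΔT+βΔS = −(1.4 × 10⁻⁴)(-0.9)+(7.1 × 10⁻⁴)(+0.76) = 6.7 × 10⁻⁴ → stable
  118–158 m: −αΔT+βΔS = −(1.4 × 10⁻⁴)(-7.7)+(7.1 × 10⁻⁴)(-3.18) = -1.2 × 10⁻³ → UNSTABLE
  158–210 m: −αΔT+βΔS = −(1.4 × 10⁻⁴)(+7.0)+(7.1 × 10⁻⁴)(+2.05) = 4.8 × 10⁻⁴ → stable
The 118–158 m interval has Δρ < 0: lighter water underlies denser water.

118–158 m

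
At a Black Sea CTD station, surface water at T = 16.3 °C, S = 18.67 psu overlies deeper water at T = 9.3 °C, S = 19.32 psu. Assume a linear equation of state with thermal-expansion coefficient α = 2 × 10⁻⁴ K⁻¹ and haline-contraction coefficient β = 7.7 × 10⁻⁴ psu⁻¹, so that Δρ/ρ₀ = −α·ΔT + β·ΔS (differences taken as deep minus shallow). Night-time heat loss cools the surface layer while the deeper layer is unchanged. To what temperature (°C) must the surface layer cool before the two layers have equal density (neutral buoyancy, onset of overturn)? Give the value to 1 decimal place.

6.8 °C

Neutral buoyancy requires Δρ = 0, i.e. −α(T_deep − T_surf′) + β(S_deep − S_surf) = 0.
T_surf′ = T_deep − (β/α)·ΔS = 9.3 − (7.7 × 10⁻⁴/2 × 10⁻⁴)·(+0.65) = 6.798 °C.
Cooling required: 16.3 − (6.798) = 9.502 °C.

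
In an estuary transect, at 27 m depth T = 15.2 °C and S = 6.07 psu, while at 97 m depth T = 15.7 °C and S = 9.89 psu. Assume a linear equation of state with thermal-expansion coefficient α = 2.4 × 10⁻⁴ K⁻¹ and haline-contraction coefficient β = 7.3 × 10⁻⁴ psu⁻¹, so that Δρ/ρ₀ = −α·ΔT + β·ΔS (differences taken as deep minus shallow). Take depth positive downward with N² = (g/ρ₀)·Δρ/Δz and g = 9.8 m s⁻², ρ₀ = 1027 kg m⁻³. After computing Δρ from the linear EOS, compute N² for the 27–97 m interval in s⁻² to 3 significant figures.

ΔT = +0.5 K, ΔS = +3.82 psu (deep − shallow).
Δρ/ρ₀ = −αΔT + βΔS = -1.20 × 10⁻⁴ + 2.7886 × 10⁻³ = 2.6686 × 10⁻³, so Δρ ≈ 2.741 kg m⁻³.
N² = (g/ρ₀)·Δρ/Δz = g·(Δρ/ρ₀)/Δz = 9.8 × 2.6686 × 10⁻³ / 70 = 3.7360 × 10⁻⁴ s⁻² ≈ 3.74 × 10⁻⁴ s⁻².

3.74 × 10⁻⁴ s⁻²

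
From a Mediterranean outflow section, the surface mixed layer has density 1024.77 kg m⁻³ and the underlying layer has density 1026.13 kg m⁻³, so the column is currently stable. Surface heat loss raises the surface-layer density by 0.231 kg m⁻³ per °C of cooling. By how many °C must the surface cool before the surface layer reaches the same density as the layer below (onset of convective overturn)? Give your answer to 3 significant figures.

Density deficit of the surface layer: 1026.13 − 1024.77 = 1.36 kg m⁻³.
Required change = 1.36 / 0.231 = 5.89 °C.

5.89 °C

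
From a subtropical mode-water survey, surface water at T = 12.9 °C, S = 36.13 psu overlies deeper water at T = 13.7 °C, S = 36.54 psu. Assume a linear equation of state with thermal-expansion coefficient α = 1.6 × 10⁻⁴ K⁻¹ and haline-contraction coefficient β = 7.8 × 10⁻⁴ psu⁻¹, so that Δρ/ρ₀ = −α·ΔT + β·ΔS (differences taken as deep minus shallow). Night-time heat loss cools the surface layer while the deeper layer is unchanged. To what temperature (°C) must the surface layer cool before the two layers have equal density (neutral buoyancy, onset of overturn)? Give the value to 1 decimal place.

Neutral buoyancy requires Δρ = 0, i.e. −α(T_deep − T_surf′) + β(S_deep − S_surf) = 0.
T_surf′ = T_deep − (β/α)·ΔS = 13.7 − (7.8 × 10⁻⁴/1.6 × 10⁻⁴)·(+0.41) = 11.701 °C.
Cooling required: 12.9 − (11.701) = 1.199 °C.

11.7 °C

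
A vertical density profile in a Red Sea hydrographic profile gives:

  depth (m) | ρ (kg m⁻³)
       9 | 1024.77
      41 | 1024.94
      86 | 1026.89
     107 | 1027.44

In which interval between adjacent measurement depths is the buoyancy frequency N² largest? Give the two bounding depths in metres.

Compute the density gradient over each adjacent pair:
  9–41 m: Δρ/Δz = 0.17/32 = 5.3 × 10⁻³ kg m⁻⁴
  41–86 m: Δρ/Δz = 1.95/45 = 0.043 kg m⁻⁴
  86–107 m: Δρ/Δz = 0.55/21 = 0.026 kg m⁻⁴
The largest gradient is in the 41–86 m interval — the pycnocline.

41–86 m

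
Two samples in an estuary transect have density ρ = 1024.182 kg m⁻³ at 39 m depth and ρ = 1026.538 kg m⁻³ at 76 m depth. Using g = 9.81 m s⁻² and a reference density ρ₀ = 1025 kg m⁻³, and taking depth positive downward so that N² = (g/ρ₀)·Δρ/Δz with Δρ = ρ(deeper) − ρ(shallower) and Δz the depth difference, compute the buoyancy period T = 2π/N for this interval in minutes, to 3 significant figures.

Δρ = 1026.538 − 1024.182 = 2.356 kg m⁻³ over Δz = 76 − 39 = 37 m.
N² = (9.81/1025) × (2.356/37) = 6.0942 × 10⁻⁴ s⁻².
N = √(6.0942 × 10⁻⁴) = 0.024686 rad s⁻¹, so T = 2π/N = 254.52 s = 4.2420 min ≈ 4.24 min.

4.24 min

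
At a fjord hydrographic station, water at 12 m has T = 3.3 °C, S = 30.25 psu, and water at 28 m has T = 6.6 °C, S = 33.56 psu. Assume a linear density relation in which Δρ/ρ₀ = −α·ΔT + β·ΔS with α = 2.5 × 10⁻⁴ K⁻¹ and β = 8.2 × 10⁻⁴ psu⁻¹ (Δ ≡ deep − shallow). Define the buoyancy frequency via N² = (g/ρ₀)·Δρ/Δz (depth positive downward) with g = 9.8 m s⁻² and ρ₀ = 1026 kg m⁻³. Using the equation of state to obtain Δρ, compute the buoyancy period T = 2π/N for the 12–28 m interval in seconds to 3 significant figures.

ΔT = +3.3 K, ΔS = +3.31 psu (deep − shallow).
Δρ/ρ₀ = −αΔT + βΔS = -8.25 × 10⁻⁴ + 2.7142 × 10⁻³ = 1.8892 × 10⁻³, so Δρ ≈ 1.938 kg m⁻³.
N² = (g/ρ₀)·Δρ/Δz = g·(Δρ/ρ₀)/Δz = 9.8 × 1.8892 × 10⁻³ / 16 = 1.1571 × 10⁻³ s⁻².
N = √(1.1571 × 10⁻³) = 0.034016 rad s⁻¹ → T = 2π/N = 184.71 s ≈ 185 s.

185 s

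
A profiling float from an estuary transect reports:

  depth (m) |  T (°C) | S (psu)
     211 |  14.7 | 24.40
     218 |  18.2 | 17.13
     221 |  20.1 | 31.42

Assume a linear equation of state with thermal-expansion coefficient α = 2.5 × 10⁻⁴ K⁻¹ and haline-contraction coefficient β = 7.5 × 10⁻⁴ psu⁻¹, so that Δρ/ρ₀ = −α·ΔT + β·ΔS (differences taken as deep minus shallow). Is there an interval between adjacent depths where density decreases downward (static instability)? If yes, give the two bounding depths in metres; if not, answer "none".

Evaluate Δρ/ρ₀ = −αΔT + βΔS across each adjacent pair:
  211–218 m: −αΔT+βΔS = −(2.5 × 10⁻⁴)(+3.5)+(7.5 × 10⁻⁴)(-7.27) = -6.3 × 10⁻³ → UNSTABLE
  218–221 m: −αΔT+βΔS = −(2.5 × 10⁻⁴)(+1.9)+(7.5 × 10⁻⁴)(+14.29) = 0.010 → stable
The 211–218 m interval has Δρ < 0: lighter water underlies denser water.

211–218 m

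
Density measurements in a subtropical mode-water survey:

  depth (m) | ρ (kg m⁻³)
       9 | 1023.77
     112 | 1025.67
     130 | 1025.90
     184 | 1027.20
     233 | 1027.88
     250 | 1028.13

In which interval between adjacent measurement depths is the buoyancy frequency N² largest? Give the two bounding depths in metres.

Compute the density gradient over each adjacent pair:
  9–112 m: Δρ/Δz = 1.90/103 = 0.018 kg m⁻⁴
  112–130 m: Δρ/Δz = 0.23/18 = 0.013 kg m⁻⁴
  130–184 m: Δρ/Δz = 1.30/54 = 0.024 kg m⁻⁴
  184–233 m: Δρ/Δz = 0.68/49 = 0.014 kg m⁻⁴
  233–250 m: Δρ/Δz = 0.25/17 = 0.015 kg m⁻⁴
The largest gradient is in the 130–184 m interval — the pycnocline.

130–184 m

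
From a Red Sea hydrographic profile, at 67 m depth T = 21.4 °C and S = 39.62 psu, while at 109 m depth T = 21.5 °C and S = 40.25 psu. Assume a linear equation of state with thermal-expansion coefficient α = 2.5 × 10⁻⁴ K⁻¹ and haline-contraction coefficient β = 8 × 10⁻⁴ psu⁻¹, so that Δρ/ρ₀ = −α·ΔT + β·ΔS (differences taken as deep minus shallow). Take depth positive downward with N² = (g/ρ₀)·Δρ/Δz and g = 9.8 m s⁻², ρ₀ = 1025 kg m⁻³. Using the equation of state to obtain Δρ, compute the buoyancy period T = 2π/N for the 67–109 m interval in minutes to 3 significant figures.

ΔT = +0.1 K, ΔS = +0.63 psu (deep − shallow).
Δρ/ρ₀ = −αΔT + βΔS = -2.50 × 10⁻⁵ + 5.04 × 10⁻⁴ = 4.79 × 10⁻⁴, so Δρ ≈ 0.4910 kg m⁻³.
N² = (g/ρ₀)·Δρ/Δz = g·(Δρ/ρ₀)/Δz = 9.8 × 4.79 × 10⁻⁴ / 42 = 1.1177 × 10⁻⁴ s⁻².
N = √(1.1177 × 10⁻⁴) = 0.010572 rad s⁻¹ → T = 2π/N = 594.32 s = 9.9053 min ≈ 9.91 min.

9.91 min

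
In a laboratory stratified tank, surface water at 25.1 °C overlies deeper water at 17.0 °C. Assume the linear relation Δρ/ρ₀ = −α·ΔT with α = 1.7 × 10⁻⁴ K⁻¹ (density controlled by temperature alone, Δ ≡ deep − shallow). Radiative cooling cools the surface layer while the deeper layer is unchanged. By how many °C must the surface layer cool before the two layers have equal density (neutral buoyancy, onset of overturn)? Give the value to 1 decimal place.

With temperature the only control, equal density requires T_surf′ = T_deep.
T_surf′ = 17.0 °C.
Cooling required: 25.1 − 17.0 = 8.1 °C.

8.1 °C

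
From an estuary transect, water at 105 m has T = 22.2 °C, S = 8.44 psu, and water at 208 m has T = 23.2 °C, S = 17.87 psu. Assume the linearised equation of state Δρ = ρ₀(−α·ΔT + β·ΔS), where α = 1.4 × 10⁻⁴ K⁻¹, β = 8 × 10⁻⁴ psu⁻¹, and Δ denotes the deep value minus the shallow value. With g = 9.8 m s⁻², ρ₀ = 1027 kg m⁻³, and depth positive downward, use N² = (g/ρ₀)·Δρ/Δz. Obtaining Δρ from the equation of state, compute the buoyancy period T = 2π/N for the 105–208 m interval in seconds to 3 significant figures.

ΔT = +1.0 K, ΔS = +9.43 psu (deep − shallow).
Δρ/ρ₀ = −αΔT + βΔS = -1.40 × 10⁻⁴ + 7.544 × 10⁻³ = 7.404 × 10⁻³, so Δρ ≈ 7.604 kg m⁻³.
N² = (g/ρ₀)·Δρ/Δz = g·(Δρ/ρ₀)/Δz = 9.8 × 7.404 × 10⁻³ / 103 = 7.0446 × 10⁻⁴ s⁻².
N = √(7.0446 × 10⁻⁴) = 0.026542 rad s⁻¹ → T = 2π/N = 236.73 s ≈ 237 s.

237 s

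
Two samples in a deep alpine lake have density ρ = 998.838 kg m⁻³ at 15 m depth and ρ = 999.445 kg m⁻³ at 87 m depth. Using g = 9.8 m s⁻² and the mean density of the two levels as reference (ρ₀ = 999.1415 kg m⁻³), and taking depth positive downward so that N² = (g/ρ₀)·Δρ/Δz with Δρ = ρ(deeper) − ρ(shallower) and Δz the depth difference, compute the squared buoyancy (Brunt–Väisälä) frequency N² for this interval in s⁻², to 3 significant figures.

Δρ = 999.445 − 998.838 = 0.607 kg m⁻³ over Δz = 87 − 15 = 72 m.
N² = (9.8/999.1415) × (0.607/72) = 8.2690 × 10⁻⁵ s⁻² ≈ 8.27 × 10⁻⁵ s⁻².

8.27 × 10⁻⁵ s⁻²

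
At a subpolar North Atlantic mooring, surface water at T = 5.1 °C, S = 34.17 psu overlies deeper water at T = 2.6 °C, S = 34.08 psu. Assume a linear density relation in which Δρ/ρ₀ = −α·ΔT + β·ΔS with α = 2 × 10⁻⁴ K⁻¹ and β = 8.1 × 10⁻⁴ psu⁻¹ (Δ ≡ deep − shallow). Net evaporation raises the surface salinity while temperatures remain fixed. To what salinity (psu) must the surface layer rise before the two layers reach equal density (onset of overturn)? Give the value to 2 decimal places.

34.70 psu

Neutral buoyancy requires −α(T_deep − T_surf) + β(S_deep − S_surf′) = 0.
S_surf′ = S_deep − (α/β)·ΔT = 34.08 − (2 × 10⁻⁴/8.1 × 10⁻⁴)·(-2.5) = 34.6973 psu.
Increase required: 34.6973 − 34.17 = 0.5273 psu.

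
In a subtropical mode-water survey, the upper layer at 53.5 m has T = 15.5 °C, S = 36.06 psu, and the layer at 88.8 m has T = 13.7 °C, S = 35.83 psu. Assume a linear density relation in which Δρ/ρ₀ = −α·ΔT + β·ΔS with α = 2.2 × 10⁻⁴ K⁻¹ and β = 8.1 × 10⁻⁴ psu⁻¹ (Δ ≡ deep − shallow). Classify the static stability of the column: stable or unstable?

ΔT = 13.7 − 15.5 = -1.8 K and ΔS = 35.83 − 36.06 = -0.23 psu (deep − shallow).
−αΔT = 3.96 × 10⁻⁴; βΔS = -1.863 × 10⁻⁴; sum Δρ/ρ₀ = 2.097 × 10⁻⁴.
Δρ/ρ₀ > 0, so Δρ > 0: deeper water is denser → statically stable.

stable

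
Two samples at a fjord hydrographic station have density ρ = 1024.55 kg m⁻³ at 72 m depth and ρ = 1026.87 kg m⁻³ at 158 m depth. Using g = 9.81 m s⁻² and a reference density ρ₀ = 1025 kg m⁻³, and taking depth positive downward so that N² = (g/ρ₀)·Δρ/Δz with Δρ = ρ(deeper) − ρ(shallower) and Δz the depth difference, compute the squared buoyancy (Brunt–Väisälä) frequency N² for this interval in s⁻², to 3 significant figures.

Δρ = 1026.87 − 1024.55 = 2.32 kg m⁻³ over Δz = 158 − 72 = 86 m.
N² = (9.81/1025) × (2.32/86) = 2.5819 × 10⁻⁴ s⁻² ≈ 2.58 × 10⁻⁴ s⁻².
Since Δρ > 0 the layer is stably stratified.

2.58 × 10⁻⁴ s⁻²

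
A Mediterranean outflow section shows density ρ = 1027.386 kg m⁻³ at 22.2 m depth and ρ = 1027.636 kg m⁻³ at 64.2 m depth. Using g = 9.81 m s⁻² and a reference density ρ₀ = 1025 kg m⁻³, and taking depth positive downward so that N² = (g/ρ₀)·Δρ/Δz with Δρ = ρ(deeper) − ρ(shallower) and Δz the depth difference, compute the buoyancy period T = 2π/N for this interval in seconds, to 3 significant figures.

832 s

Δρ = 1027.636 − 1027.386 = 0.250 kg m⁻³ over Δz = 64.2 − 22.2 = 42 m.
N² = (9.81/1025) × (0.250/42) = 5.6969 × 10⁻⁵ s⁻².
N = √(5.6969 × 10⁻⁵) = 7.5478 × 10⁻³ rad s⁻¹, so T = 2π/N = 832.45 s ≈ 832 s.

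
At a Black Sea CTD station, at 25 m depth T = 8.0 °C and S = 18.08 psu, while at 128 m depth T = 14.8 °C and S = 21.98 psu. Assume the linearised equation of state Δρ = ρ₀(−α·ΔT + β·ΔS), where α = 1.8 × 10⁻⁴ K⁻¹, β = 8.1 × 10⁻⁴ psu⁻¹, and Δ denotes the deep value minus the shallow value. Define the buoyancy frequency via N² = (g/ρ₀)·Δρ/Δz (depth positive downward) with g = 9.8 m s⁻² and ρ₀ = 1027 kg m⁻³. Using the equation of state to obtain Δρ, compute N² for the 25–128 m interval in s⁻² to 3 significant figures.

ΔT = +6.8 K, ΔS = +3.90 psu (deep − shallow).
Δρ/ρ₀ = −αΔT + βΔS = -1.224 × 10⁻³ + 3.159 × 10⁻³ = 1.935 × 10⁻³, so Δρ ≈ 1.987 kg m⁻³.
N² = (g/ρ₀)·Δρ/Δz = g·(Δρ/ρ₀)/Δz = 9.8 × 1.935 × 10⁻³ / 103 = 1.8411 × 10⁻⁴ s⁻² ≈ 1.84 × 10⁻⁴ s⁻².

1.84 × 10⁻⁴ s⁻²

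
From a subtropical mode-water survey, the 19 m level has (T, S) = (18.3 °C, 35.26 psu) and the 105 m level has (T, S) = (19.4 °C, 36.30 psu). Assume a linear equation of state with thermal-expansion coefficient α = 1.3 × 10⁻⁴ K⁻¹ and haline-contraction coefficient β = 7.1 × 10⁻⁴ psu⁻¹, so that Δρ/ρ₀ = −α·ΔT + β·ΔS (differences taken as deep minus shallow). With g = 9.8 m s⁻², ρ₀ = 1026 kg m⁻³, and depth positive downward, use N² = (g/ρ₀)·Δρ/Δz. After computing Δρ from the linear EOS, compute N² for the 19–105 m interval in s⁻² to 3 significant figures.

6.78 × 10⁻⁵ s⁻²

ΔT = +1.1 K, ΔS = +1.04 psu (deep − shallow).
Δρ/ρ₀ = −αΔT + βΔS = -1.43 × 10⁻⁴ + 7.384 × 10⁻⁴ = 5.954 × 10⁻⁴, so Δρ ≈ 0.6109 kg m⁻³.
N² = (g/ρ₀)·Δρ/Δz = g·(Δρ/ρ₀)/Δz = 9.8 × 5.954 × 10⁻⁴ / 86 = 6.7848 × 10⁻⁵ s⁻² ≈ 6.78 × 10⁻⁵ s⁻².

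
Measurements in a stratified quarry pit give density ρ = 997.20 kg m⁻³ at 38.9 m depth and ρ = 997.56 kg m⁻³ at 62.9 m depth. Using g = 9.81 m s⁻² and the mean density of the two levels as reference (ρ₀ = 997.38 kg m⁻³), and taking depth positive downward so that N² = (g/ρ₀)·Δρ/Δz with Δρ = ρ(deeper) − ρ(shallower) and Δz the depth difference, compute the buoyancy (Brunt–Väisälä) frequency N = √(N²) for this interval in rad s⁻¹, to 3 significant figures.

0.0121 rad s⁻¹

Δρ = 997.56 − 997.20 = 0.36 kg m⁻³ over Δz = 62.9 − 38.9 = 24 m.
N² = (9.81/997.38) × (0.36/24) = 1.4754 × 10⁻⁴ s⁻².
N = √(1.4754 × 10⁻⁴) = 0.012147 rad s⁻¹ ≈ 0.0121 rad s⁻¹.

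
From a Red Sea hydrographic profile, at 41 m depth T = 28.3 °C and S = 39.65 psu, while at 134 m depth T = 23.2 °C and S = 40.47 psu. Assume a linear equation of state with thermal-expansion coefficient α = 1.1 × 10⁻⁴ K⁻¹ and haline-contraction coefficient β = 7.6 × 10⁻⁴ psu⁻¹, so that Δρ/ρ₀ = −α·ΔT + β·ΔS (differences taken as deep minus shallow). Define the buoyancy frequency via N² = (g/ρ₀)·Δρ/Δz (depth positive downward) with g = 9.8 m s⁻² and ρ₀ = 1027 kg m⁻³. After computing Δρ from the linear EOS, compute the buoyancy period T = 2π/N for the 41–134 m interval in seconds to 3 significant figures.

562 s

ΔT = -5.1 K, ΔS = +0.82 psu (deep − shallow).
Δρ/ρ₀ = −αΔT + βΔS = 5.61 × 10⁻⁴ + 6.232 × 10⁻⁴ = 1.1842 × 10⁻³, so Δρ ≈ 1.216 kg m⁻³.
N² = (g/ρ₀)·Δρ/Δz = g·(Δρ/ρ₀)/Δz = 9.8 × 1.1842 × 10⁻³ / 93 = 1.2479 × 10⁻⁴ s⁻².
N = √(1.2479 × 10⁻⁴) = 0.011171 rad s⁻¹ → T = 2π/N = 562.46 s ≈ 562 s.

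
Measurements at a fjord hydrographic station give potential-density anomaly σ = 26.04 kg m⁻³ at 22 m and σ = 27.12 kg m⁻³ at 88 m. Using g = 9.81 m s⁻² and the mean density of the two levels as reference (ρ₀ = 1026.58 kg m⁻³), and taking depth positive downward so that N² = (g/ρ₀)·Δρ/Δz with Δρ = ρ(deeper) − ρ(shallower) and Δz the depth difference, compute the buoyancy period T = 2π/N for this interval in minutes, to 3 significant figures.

8.37 min

Δρ = 1027.12 − 1026.04 = 1.08 kg m⁻³ over Δz = 88 − 22 = 66 m.
N² = (9.81/1026.58) × (1.08/66) = 1.5637 × 10⁻⁴ s⁻².
N = √(1.5637 × 10⁻⁴) = 0.012505 rad s⁻¹, so T = 2π/N = 502.45 s = 8.3742 min ≈ 8.37 min.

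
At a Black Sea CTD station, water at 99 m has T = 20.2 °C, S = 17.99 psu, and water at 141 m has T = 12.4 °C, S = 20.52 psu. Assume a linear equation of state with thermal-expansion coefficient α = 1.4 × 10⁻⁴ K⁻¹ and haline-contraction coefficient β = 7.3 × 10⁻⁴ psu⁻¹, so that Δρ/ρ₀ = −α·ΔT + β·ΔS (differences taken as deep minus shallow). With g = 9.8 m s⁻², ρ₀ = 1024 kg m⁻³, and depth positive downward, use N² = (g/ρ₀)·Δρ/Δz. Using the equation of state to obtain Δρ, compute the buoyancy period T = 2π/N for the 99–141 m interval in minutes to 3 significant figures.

ΔT = -7.8 K, ΔS = +2.53 psu (deep − shallow).
Δρ/ρ₀ = −αΔT + βΔS = 1.092 × 10⁻³ + 1.8469 × 10⁻³ = 2.9389 × 10⁻³, so Δρ ≈ 3.009 kg m⁻³.
N² = (g/ρ₀)·Δρ/Δz = g·(Δρ/ρ₀)/Δz = 9.8 × 2.9389 × 10⁻³ / 42 = 6.8574 × 10⁻⁴ s⁻².
N = √(6.8574 × 10⁻⁴) = 0.026187 rad s⁻¹ → T = 2π/N = 239.94 s = 3.9990 min ≈ 4.00 min.

4.00 min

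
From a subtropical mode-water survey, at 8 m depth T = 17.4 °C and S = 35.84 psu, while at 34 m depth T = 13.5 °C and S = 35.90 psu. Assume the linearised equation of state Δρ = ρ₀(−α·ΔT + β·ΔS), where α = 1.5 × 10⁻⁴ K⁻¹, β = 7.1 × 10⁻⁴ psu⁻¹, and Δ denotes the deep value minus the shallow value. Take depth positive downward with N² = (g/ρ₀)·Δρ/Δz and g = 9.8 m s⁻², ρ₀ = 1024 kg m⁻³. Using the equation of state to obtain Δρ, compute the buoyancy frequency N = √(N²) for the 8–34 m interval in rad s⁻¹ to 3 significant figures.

ΔT = -3.9 K, ΔS = +0.06 psu (deep − shallow).
Δρ/ρ₀ = −αΔT + βΔS = 5.85 × 10⁻⁴ + 4.26 × 10⁻⁵ = 6.276 × 10⁻⁴, so Δρ ≈ 0.6427 kg m⁻³.
N² = (g/ρ₀)·Δρ/Δz = g·(Δρ/ρ₀)/Δz = 9.8 × 6.276 × 10⁻⁴ / 26 = 2.3656 × 10⁻⁴ s⁻².
N = √(2.3656 × 10⁻⁴) = 0.015381 rad s⁻¹ ≈ 0.0154 rad s⁻¹.

0.0154 rad s⁻¹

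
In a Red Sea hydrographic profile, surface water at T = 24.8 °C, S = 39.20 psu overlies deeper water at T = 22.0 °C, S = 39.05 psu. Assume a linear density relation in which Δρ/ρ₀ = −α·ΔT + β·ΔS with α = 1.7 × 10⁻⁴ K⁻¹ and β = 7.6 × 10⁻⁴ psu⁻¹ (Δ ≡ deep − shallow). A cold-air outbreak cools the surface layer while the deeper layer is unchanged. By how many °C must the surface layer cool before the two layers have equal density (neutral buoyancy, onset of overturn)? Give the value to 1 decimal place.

2.1 °C

Neutral buoyancy requires Δρ = 0, i.e. −α(T_deep − T_surf′) + β(S_deep − S_surf) = 0.
T_surf′ = T_deep − (β/α)·ΔS = 22.0 − (7.6 × 10⁻⁴/1.7 × 10⁻⁴)·(-0.15) = 22.671 °C.
Cooling required: 24.8 − (22.671) = 2.129 °C.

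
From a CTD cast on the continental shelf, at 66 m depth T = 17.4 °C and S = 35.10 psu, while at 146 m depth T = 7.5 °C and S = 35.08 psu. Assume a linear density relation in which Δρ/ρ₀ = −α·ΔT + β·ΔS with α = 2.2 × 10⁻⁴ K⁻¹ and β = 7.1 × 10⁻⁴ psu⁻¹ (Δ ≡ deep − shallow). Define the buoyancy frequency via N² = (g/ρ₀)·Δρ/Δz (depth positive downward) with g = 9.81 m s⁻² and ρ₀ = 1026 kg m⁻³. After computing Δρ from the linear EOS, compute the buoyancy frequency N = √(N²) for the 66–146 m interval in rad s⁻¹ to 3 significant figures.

ΔT = -9.9 K, ΔS = -0.02 psu (deep − shallow).
Δρ/ρ₀ = −αΔT + βΔS = 2.178 × 10⁻³ − 1.42 × 10⁻⁵ = 2.1638 × 10⁻³, so Δρ ≈ 2.220 kg m⁻³.
N² = (g/ρ₀)·Δρ/Δz = g·(Δρ/ρ₀)/Δz = 9.81 × 2.1638 × 10⁻³ / 80 = 2.6534 × 10⁻⁴ s⁻².
N = √(2.6534 × 10⁻⁴) = 0.016289 rad s⁻¹ ≈ 0.0163 rad s⁻¹.

0.0163 rad s⁻¹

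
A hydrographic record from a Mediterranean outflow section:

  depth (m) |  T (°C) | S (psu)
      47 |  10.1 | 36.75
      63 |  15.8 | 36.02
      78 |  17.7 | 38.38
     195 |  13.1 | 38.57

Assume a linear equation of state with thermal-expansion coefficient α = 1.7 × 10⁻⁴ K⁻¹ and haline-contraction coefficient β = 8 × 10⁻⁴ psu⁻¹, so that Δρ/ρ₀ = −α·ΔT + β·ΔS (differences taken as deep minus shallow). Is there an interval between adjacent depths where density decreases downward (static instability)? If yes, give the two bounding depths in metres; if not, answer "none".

Evaluate Δρ/ρ₀ = −αΔT + βΔS across each adjacent pair:
  47–63 m: −αΔT+βΔS = −(1.7 × 10⁻⁴)(+5.7)+(8 × 10⁻⁴)(-0.73) = -1.6 × 10⁻³ → UNSTABLE
  63–78 m: −αΔT+βΔS = −(1.7 × 10⁻⁴)(+1.9)+(8 × 10⁻⁴)(+2.36) = 1.6 × 10⁻³ → stable
  78–195 m: −αΔT+βΔS = −(1.7 × 10⁻⁴)(-4.6)+(8 × 10⁻⁴)(+0.19) = 9.3 × 10⁻⁴ → stable
The 47–63 m interval has Δρ < 0: lighter water underlies denser water.

47–63 m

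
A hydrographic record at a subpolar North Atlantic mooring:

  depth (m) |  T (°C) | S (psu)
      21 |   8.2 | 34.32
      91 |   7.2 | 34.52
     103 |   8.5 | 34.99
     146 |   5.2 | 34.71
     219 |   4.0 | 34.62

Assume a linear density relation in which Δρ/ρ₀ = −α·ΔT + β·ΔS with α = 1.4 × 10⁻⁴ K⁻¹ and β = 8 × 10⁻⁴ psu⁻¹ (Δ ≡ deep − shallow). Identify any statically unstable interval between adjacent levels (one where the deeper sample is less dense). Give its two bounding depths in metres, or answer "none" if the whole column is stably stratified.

Evaluate Δρ/ρ₀ = −αΔT + βΔS across each adjacent pair:
  21–91 m: −αΔT+βΔS = −(1.4 × 10⁻⁴)(-1.0)+(8 × 10⁻⁴)(+0.20) = 3.0 × 10⁻⁴ → stable
  91–103 m: −αΔT+βΔS = −(1.4 × 10⁻⁴)(+1.3)+(8 × 10⁻⁴)(+0.47) = 1.9 × 10⁻⁴ → stable
  103–146 m: −αΔT+βΔS = −(1.4 × 10⁻⁴)(-3.3)+(8 × 10⁻⁴)(-0.28) = 2.4 × 10⁻⁴ → stable
  146–219 m: −αΔT+βΔS = −(1.4 × 10⁻⁴)(-1.2)+(8 × 10⁻⁴)(-0.09) = 9.6 × 10⁻⁵ → stable
Every interval has Δρ > 0: the column is stably stratified throughout.

none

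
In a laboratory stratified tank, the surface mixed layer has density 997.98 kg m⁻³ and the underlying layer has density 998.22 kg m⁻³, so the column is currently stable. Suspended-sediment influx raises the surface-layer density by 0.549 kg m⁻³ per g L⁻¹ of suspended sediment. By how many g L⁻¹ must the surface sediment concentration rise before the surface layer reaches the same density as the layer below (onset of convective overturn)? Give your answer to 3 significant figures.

0.437 g L⁻¹

Density deficit of the surface layer: 998.22 − 997.98 = 0.24 kg m⁻³.
Required change = 0.24 / 0.549 = 0.437 g L⁻¹.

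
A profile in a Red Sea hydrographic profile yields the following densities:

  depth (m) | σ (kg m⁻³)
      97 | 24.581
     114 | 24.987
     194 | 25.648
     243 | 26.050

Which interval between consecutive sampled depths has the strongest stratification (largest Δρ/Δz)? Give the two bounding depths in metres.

97–114 m

Compute the density gradient over each adjacent pair:
  97–114 m: Δρ/Δz = 0.406/17 = 0.024 kg m⁻⁴
  114–194 m: Δρ/Δz = 0.661/80 = 8.3 × 10⁻³ kg m⁻⁴
  194–243 m: Δρ/Δz = 0.402/49 = 8.2 × 10⁻³ kg m⁻⁴
The largest gradient is in the 97–114 m interval — the pycnocline.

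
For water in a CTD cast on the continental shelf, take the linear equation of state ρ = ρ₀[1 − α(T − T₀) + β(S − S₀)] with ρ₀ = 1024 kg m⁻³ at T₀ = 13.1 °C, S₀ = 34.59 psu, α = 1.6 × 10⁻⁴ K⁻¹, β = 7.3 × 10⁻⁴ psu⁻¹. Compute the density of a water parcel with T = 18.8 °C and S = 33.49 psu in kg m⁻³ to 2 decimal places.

T − T₀ = +5.7 K, S − S₀ = -1.10 psu.
Bracket = 1 − α·(+5.7) + β·(-1.10) = 1 + (-1.715 × 10⁻³) = 0.9982850.
ρ = 1024 × 0.9982850 = 1022.24 kg m⁻³.

1022.24 kg m⁻³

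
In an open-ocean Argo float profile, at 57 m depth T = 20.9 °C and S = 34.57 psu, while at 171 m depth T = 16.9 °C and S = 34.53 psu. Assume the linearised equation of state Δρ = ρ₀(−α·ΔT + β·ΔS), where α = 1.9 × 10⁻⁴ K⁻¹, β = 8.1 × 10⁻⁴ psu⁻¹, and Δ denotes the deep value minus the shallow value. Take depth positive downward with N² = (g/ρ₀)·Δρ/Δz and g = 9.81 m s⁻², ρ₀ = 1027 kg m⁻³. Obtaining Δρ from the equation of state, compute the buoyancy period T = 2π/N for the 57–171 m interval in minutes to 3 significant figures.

ΔT = -4.0 K, ΔS = -0.04 psu (deep − shallow).
Δρ/ρ₀ = −αΔT + βΔS = 7.60 × 10⁻⁴ − 3.24 × 10⁻⁵ = 7.276 × 10⁻⁴, so Δρ ≈ 0.7472 kg m⁻³.
N² = (g/ρ₀)·Δρ/Δz = g·(Δρ/ρ₀)/Δz = 9.81 × 7.276 × 10⁻⁴ / 114 = 6.2612 × 10⁻⁵ s⁻².
N = √(6.2612 × 10⁻⁵) = 7.9128 × 10⁻³ rad s⁻¹ → T = 2π/N = 794.05 s = 13.234 min ≈ 13.2 min.

13.2 min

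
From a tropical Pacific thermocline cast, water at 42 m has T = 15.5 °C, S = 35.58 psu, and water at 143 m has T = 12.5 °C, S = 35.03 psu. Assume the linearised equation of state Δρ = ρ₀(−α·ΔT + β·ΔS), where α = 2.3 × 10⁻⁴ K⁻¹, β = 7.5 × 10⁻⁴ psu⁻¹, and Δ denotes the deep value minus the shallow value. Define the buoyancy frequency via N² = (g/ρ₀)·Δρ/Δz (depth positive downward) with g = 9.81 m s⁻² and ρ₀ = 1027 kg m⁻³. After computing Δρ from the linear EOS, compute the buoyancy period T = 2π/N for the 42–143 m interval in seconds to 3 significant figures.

1.21 × 10³ s

ΔT = -3.0 K, ΔS = -0.55 psu (deep − shallow).
Δρ/ρ₀ = −αΔT + βΔS = 6.90 × 10⁻⁴ − 4.125 × 10⁻⁴ = 2.775 × 10⁻⁴, so Δρ ≈ 0.2850 kg m⁻³.
N² = (g/ρ₀)·Δρ/Δz = g·(Δρ/ρ₀)/Δz = 9.81 × 2.775 × 10⁻⁴ / 101 = 2.6953 × 10⁻⁵ s⁻².
N = √(2.6953 × 10⁻⁵) = 5.1916 × 10⁻³ rad s⁻¹ → T = 2π/N = 1.2103 × 10³ s ≈ 1.21 × 10³ s.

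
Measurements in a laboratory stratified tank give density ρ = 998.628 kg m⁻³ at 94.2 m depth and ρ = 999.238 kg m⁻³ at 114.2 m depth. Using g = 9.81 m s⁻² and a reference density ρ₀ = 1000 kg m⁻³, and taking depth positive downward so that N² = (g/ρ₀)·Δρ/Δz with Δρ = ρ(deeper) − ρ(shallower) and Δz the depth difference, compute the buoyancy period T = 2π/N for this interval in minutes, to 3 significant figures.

6.05 min

Δρ = 999.238 − 998.628 = 0.610 kg m⁻³ over Δz = 114.2 − 94.2 = 20 m.
N² = (9.81/1000) × (0.610/20) = 2.9921 × 10⁻⁴ s⁻².
N = √(2.9921 × 10⁻⁴) = 0.017298 rad s⁻¹, so T = 2π/N = 363.23 s = 6.0538 min ≈ 6.05 min.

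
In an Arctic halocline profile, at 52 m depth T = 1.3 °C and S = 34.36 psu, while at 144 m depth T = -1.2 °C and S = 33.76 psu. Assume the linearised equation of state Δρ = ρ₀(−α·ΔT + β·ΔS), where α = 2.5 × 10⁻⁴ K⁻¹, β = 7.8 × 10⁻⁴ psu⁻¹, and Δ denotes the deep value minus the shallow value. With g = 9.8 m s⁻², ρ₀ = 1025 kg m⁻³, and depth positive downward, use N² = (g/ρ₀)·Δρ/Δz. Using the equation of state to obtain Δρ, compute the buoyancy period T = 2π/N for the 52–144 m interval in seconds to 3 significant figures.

1.54 × 10³ s

ΔT = -2.5 K, ΔS = -0.60 psu (deep − shallow).
Δρ/ρ₀ = −αΔT + βΔS = 6.25 × 10⁻⁴ − 4.68 × 10⁻⁴ = 1.57 × 10⁻⁴, so Δρ ≈ 0.1609 kg m⁻³.
N² = (g/ρ₀)·Δρ/Δz = g·(Δρ/ρ₀)/Δz = 9.8 × 1.57 × 10⁻⁴ / 92 = 1.6724 × 10⁻⁵ s⁻².
N = √(1.6724 × 10⁻⁵) = 4.0895 × 10⁻³ rad s⁻¹ → T = 2π/N = 1.5364 × 10³ s ≈ 1.54 × 10³ s.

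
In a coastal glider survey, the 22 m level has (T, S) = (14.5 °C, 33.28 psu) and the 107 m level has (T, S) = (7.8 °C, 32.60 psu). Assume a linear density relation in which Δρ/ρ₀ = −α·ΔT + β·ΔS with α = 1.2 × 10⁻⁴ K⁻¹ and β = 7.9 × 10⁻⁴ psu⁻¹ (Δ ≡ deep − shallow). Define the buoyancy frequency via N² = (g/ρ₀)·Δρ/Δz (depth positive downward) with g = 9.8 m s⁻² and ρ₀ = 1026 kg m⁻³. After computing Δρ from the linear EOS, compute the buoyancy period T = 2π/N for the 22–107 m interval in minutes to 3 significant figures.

18.9 min

ΔT = -6.7 K, ΔS = -0.68 psu (deep − shallow).
Δρ/ρ₀ = −αΔT + βΔS = 8.04 × 10⁻⁴ − 5.372 × 10⁻⁴ = 2.668 × 10⁻⁴, so Δρ ≈ 0.2737 kg m⁻³.
N² = (g/ρ₀)·Δρ/Δz = g·(Δρ/ρ₀)/Δz = 9.8 × 2.668 × 10⁻⁴ / 85 = 3.0760 × 10⁻⁵ s⁻².
N = √(3.0760 × 10⁻⁵) = 5.5462 × 10⁻³ rad s⁻¹ → T = 2π/N = 1.1329 × 10³ s = 18.882 min ≈ 18.9 min.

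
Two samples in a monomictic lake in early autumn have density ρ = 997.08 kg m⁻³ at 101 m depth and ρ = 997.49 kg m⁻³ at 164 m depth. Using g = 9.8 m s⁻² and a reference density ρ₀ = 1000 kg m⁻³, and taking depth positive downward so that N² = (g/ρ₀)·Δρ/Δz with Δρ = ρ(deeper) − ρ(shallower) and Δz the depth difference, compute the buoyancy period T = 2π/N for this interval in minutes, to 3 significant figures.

Δρ = 997.49 − 997.08 = 0.41 kg m⁻³ over Δz = 164 − 101 = 63 m.
N² = (9.8/1000) × (0.41/63) = 6.3778 × 10⁻⁵ s⁻².
N = √(6.3778 × 10⁻⁵) = 7.9861 × 10⁻³ rad s⁻¹, so T = 2π/N = 786.77 s = 13.113 min ≈ 13.1 min.
Since Δρ > 0 the layer is stably stratified.

13.1 min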